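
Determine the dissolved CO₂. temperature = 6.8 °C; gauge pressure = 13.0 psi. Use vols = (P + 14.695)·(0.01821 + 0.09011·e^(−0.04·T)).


vols = (13.0 + 14.695)·(0.01821 + 0.09011·e^(−0.04·6.8))

2.4056 volumes


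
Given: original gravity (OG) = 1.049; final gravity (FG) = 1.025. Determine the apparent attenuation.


AA = (OG − FG)/(OG − 1) · 100
AA = (1.049 − 1.025)/(1.049 − 1) · 100

48.9796 %


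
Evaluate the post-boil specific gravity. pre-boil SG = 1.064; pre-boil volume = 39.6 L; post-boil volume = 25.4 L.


SG_post = 1 + (SG_pre − 1)·V_pre/V_post
pts_pre = (1.064 − 1)·1000 = 64.0000
pts_post = 64.0000·39.6/25.4 = 99.7795
SG_post = 1 + 99.7795/1000

1.0998


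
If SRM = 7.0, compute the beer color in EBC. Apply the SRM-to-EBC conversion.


EBC = SRM · 1.97
EBC = 7.0 · 1.97

13.7900 EBC


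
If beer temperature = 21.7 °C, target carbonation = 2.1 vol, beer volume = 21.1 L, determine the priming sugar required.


residual = 14.695·(0.01821 + 0.09011·e^(−0.04·T));  sugar = (target − residual)·4.0·V
residual = 14.695·(0.01821 + 0.09011·e^(−0.04·21.7)) = 0.8235
sugar = (2.1 − 0.8235)·4.0·21.1

107.7393 g


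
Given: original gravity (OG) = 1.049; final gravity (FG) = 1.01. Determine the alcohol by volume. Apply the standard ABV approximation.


ABV = (OG − FG) · 131.25
ABV = (1.049 − 1.01) · 131.25

5.1187 % ABV


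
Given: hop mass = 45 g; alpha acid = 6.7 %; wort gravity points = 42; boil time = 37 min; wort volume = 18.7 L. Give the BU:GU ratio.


U = 1.65·0.000125^(GP/1000)·(1−e^(−0.04t))/4.15;  IBU = (α/100)·m·U·1000/V;  BU:GU = IBU/GP
U = 1.65·0.000125^(42/1000)·(1−e^(−0.04·37))/4.15 = 0.2105
IBU = (6.7/100)·45·0.2105·1000/18.7 = 33.9448
BU:GU = 33.9448/42

0.8082


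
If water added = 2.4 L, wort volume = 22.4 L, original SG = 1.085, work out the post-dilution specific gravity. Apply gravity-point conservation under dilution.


SG_new = 1 + (SG_old − 1)·V_old/(V_old + V_water)
pts = (1.085 − 1)·1000·22.4/(22.4 + 2.4) = 76.7742
SG_new = 1 + 76.7742/1000

1.0768


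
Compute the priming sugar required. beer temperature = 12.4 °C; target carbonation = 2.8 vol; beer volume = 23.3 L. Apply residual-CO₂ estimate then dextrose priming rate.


residual = 14.695·(0.01821 + 0.09011·e^(−0.04·T));  sugar = (target − residual)·4.0·V
residual = 14.695·(0.01821 + 0.09011·e^(−0.04·12.4)) = 1.0740
sugar = (2.8 − 1.0740)·4.0·23.3

160.8667 g


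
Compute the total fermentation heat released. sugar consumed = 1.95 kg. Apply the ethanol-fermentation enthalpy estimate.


Q = m_sugar · 590 kJ/kg
Q = 1.95 · 590

1150.5000 kJ


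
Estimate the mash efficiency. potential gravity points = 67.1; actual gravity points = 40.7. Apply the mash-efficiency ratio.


efficiency = actual / potential × 100
efficiency = 40.7 / 67.1 × 100

60.6557 %


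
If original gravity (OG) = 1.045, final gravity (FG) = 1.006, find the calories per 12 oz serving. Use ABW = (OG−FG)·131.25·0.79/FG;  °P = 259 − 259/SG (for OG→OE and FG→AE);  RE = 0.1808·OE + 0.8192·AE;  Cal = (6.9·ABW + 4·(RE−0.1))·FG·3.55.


ABW = (1.045 − 1.006)·131.25·0.79/1.006 = 4.0197
OE = 259 − 259/1.045 = 11.1531 °P
AE = 259 − 259/1.006 = 1.5447 °P
RE = 0.1808·11.1531 + 0.8192·1.5447 = 3.2819 °P
Cal = (6.9·4.0197 + 4·(3.2819−0.1))·1.006·3.55

144.5076 kcal


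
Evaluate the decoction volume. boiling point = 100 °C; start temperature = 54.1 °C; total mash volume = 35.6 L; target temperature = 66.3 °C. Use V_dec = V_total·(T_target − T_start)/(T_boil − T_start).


V_dec = 35.6·(66.3 − 54.1)/(100 − 54.1)

9.4623 L


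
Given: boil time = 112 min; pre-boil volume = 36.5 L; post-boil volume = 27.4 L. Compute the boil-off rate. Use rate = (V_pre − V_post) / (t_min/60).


rate = (36.5 − 27.4) / (112/60)

4.8750 L/hr


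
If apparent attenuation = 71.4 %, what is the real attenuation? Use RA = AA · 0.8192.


RA = 71.4 · 0.8192

58.4909 %


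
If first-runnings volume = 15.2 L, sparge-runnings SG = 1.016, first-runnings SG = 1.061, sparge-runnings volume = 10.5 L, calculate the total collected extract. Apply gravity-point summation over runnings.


total = Σ (SG_i − 1)·1000·V_i
first = (1.061 − 1)·1000·15.2 = 927.2000
sparge = (1.016 − 1)·1000·10.5 = 168.0000
total = 927.2000 + 168.0000

1095.2000 gravity·L


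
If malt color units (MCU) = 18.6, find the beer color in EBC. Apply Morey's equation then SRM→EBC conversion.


SRM = 1.4922·MCU^0.6859;  EBC = SRM·1.97
SRM = 1.4922·18.6^0.6859 = 11.0812
EBC = 11.0812·1.97

21.8299 EBC


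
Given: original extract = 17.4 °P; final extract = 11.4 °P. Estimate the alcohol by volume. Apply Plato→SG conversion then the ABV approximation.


SG = 259/(259 − P);  ABV = (OG − FG)·131.25
OG = 259/(259 − 17.4) = 1.0720
FG = 259/(259 − 11.4) = 1.0460
ABV = (1.0720 − 1.0460)·131.25

3.4096 % ABV


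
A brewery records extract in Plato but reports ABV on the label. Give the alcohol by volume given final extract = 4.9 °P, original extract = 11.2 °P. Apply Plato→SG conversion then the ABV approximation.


SG = 259/(259 − P);  ABV = (OG − FG)·131.25
OG = 259/(259 − 11.2) = 1.0452
FG = 259/(259 − 4.9) = 1.0193
ABV = (1.0452 − 1.0193)·131.25

3.4012 % ABV


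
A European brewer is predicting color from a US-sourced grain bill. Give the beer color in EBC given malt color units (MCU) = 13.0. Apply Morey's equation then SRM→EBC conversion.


SRM = 1.4922·MCU^0.6859;  EBC = SRM·1.97
SRM = 1.4922·13.0^0.6859 = 8.6672
EBC = 8.6672·1.97

17.0745 EBC


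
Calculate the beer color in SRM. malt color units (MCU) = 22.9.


SRM = 1.4922 · MCU^0.6859
SRM = 1.4922 · 22.9^0.6859

12.7802 SRM


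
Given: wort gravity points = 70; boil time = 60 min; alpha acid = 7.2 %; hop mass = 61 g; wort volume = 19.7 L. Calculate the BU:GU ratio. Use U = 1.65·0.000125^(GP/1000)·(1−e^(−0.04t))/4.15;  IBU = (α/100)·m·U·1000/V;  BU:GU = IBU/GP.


U = 1.65·0.000125^(70/1000)·(1−e^(−0.04·60))/4.15 = 0.1927
IBU = (7.2/100)·61·0.1927·1000/19.7 = 42.9649
BU:GU = 42.9649/70

0.6138


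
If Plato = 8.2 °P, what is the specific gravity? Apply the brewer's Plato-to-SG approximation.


SG = 259/(259 − P)
SG = 259/(259 − 8.2)

1.0327


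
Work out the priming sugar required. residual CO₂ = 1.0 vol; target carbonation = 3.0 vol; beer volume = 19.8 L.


sugar = (target − residual)·4.0·V
sugar = (3.0 − 1.0)·4.0·19.8

158.4000 g


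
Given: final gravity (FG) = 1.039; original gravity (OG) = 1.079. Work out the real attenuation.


AA = (OG−FG)/(OG−1)·100;  RA = AA·0.8192
AA = (1.079 − 1.039)/(1.079 − 1)·100 = 50.6329
RA = 50.6329·0.8192

41.4785 %


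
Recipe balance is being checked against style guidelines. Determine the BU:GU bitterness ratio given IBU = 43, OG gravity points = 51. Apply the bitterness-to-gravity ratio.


BU:GU = IBU / OG_points
BU:GU = 43 / 51

0.8431


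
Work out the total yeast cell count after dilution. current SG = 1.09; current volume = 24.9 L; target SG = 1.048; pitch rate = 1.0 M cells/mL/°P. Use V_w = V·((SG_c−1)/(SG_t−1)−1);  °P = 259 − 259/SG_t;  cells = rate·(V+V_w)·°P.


V_w = 24.9·((1.09−1)/(1.048−1)−1) = 21.7875
V_final = 24.9 + 21.7875 = 46.6875
°P = 259 − 259/1.048 = 11.8626
cells = 1.0·46.6875·11.8626

553.8349 billion cells


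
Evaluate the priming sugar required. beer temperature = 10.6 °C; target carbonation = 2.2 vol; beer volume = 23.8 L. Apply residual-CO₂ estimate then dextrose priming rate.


residual = 14.695·(0.01821 + 0.09011·e^(−0.04·T));  sugar = (target − residual)·4.0·V
residual = 14.695·(0.01821 + 0.09011·e^(−0.04·10.6)) = 1.1342
sugar = (2.2 − 1.1342)·4.0·23.8

101.4678 g


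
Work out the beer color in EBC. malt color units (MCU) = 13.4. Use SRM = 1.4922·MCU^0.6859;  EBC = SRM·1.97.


SRM = 1.4922·13.4^0.6859 = 8.8493
EBC = 8.8493·1.97

17.4331 EBC


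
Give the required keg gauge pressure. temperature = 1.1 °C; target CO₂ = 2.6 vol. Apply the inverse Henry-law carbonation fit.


psi = vols/(0.01821 + 0.09011·e^(−0.04·T)) − 14.695
psi = 2.6/(0.01821 + 0.09011·e^(−0.04·1.1)) − 14.695

10.1994 psi


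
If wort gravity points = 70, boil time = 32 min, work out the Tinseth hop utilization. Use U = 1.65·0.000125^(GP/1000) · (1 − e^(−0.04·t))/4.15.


bigness = 1.65·0.000125^(70/1000) = 0.8796
boil_factor = (1 − e^(−0.04·32))/4.15 = 0.1740
U = 0.8796 · 0.1740

0.1530


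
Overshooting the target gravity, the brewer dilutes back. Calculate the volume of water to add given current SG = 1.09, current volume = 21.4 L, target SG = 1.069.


V_water = V·((SG_curr − 1)/(SG_target − 1) − 1)
V_water = 21.4·((1.09 − 1)/(1.069 − 1) − 1)

6.5130 L


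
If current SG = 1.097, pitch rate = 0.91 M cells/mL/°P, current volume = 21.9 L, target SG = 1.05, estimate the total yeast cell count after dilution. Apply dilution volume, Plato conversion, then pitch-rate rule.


V_w = V·((SG_c−1)/(SG_t−1)−1);  °P = 259 − 259/SG_t;  cells = rate·(V+V_w)·°P
V_w = 21.9·((1.097−1)/(1.05−1)−1) = 20.5860
V_final = 21.9 + 20.5860 = 42.4860
°P = 259 − 259/1.05 = 12.3333
cells = 0.91·42.4860·12.3333

476.8345 billion cells


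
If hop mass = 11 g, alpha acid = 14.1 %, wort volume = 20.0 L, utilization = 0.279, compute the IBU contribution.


IBU = (α/100)·mass·U·1000 / V
IBU = (14.1/100)·11·0.279·1000 / 20.0

21.6365 IBU


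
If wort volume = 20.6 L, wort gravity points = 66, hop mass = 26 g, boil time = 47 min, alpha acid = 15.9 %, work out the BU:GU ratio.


U = 1.65·0.000125^(GP/1000)·(1−e^(−0.04t))/4.15;  IBU = (α/100)·m·U·1000/V;  BU:GU = IBU/GP
U = 1.65·0.000125^(66/1000)·(1−e^(−0.04·47))/4.15 = 0.1862
IBU = (15.9/100)·26·0.1862·1000/20.6 = 37.3619
BU:GU = 37.3619/66

0.5661


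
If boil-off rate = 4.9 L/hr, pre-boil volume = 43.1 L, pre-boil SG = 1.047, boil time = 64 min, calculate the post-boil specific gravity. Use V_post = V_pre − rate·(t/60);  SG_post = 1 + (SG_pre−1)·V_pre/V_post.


V_post = 43.1 − 4.9·(64/60) = 37.8733
SG_post = 1 + (1.047 − 1)·43.1/37.8733

1.0535


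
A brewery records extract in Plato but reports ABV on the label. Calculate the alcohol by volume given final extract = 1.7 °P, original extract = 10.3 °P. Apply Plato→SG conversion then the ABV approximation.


SG = 259/(259 − P);  ABV = (OG − FG)·131.25
OG = 259/(259 − 10.3) = 1.0414
FG = 259/(259 − 1.7) = 1.0066
ABV = (1.0414 − 1.0066)·131.25

4.5686 % ABV


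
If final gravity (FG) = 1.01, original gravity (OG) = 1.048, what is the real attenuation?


AA = (OG−FG)/(OG−1)·100;  RA = AA·0.8192
AA = (1.048 − 1.01)/(1.048 − 1)·100 = 79.1667
RA = 79.1667·0.8192

64.8533 %


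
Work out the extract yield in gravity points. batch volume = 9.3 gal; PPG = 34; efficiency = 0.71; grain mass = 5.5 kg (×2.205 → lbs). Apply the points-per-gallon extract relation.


points = lbs × PPG × eff / vol
lbs = 5.5 × 2.205 = 12.1275
points = 12.1275 × 34 × 0.71 / 9.3

31.4793 points


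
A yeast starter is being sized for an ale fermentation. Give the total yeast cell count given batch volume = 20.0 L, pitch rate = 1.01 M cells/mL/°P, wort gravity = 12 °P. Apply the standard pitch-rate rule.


cells (billions) = rate · V_L · °P
cells = 1.01 · 20.0 · 12

242.4000 billion cells


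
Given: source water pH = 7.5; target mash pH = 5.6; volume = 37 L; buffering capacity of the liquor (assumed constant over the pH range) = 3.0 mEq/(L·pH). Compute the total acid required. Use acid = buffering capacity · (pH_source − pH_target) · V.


acid = 3.0 · (7.5 − 5.6) · 37

210.9000 mEq


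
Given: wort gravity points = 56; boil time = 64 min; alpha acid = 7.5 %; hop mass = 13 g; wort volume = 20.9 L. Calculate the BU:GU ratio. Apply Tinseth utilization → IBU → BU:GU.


U = 1.65·0.000125^(GP/1000)·(1−e^(−0.04t))/4.15;  IBU = (α/100)·m·U·1000/V;  BU:GU = IBU/GP
U = 1.65·0.000125^(56/1000)·(1−e^(−0.04·64))/4.15 = 0.2218
IBU = (7.5/100)·13·0.2218·1000/20.9 = 10.3462
BU:GU = 10.3462/56

0.1848


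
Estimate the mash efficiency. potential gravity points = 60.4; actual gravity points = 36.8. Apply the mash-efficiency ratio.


efficiency = actual / potential × 100
efficiency = 36.8 / 60.4 × 100

60.9272 %


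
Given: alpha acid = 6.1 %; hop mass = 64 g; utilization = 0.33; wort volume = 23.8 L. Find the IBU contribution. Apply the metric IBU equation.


IBU = (α/100)·mass·U·1000 / V
IBU = (6.1/100)·64·0.33·1000 / 23.8

54.1311 IBU


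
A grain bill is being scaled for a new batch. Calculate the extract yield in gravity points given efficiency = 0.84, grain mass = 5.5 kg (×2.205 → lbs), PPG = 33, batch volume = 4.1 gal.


points = lbs × PPG × eff / vol
lbs = 5.5 × 2.205 = 12.1275
points = 12.1275 × 33 × 0.84 / 4.1

81.9937 points


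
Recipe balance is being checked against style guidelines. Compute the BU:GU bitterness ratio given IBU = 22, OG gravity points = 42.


BU:GU = IBU / OG_points
BU:GU = 22 / 42

0.5238


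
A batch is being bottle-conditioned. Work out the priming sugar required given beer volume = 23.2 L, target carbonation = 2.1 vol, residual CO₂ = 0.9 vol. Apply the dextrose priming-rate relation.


sugar = (target − residual)·4.0·V
sugar = (2.1 − 0.9)·4.0·23.2

111.3600 g


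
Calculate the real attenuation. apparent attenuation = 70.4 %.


RA = AA · 0.8192
RA = 70.4 · 0.8192

57.6717 %


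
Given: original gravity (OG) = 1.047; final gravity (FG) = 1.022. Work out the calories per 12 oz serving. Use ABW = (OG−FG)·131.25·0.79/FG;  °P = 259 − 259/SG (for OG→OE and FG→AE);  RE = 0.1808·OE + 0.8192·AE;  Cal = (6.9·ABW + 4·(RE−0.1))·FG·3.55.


ABW = (1.047 − 1.022)·131.25·0.79/1.022 = 2.5364
OE = 259 − 259/1.047 = 11.6266 °P
AE = 259 − 259/1.022 = 5.5753 °P
RE = 0.1808·11.6266 + 0.8192·5.5753 = 6.6694 °P
Cal = (6.9·2.5364 + 4·(6.6694−0.1))·1.022·3.55

158.8334 kcal


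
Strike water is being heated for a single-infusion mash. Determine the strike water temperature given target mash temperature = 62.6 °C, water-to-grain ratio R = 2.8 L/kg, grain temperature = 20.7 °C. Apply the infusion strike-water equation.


T_strike = (0.41/R)·(T_mash − T_grain) + T_mash
T_strike = (0.41/2.8)·(62.6 − 20.7) + 62.6

68.7354 °C


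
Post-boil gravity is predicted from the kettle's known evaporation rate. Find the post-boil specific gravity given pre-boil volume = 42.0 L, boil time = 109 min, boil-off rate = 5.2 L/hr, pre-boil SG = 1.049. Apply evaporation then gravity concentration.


V_post = V_pre − rate·(t/60);  SG_post = 1 + (SG_pre−1)·V_pre/V_post
V_post = 42.0 − 5.2·(109/60) = 32.5533
SG_post = 1 + (1.049 − 1)·42.0/32.5533

1.0632


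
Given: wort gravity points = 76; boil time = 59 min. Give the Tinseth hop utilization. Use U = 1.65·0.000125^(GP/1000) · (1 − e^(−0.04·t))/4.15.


bigness = 1.65·0.000125^(76/1000) = 0.8334
boil_factor = (1 − e^(−0.04·59))/4.15 = 0.2182
U = 0.8334 · 0.2182

0.1819


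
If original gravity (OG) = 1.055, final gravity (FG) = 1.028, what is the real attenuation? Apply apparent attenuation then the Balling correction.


AA = (OG−FG)/(OG−1)·100;  RA = AA·0.8192
AA = (1.055 − 1.028)/(1.055 − 1)·100 = 49.0909
RA = 49.0909·0.8192

40.2153 %


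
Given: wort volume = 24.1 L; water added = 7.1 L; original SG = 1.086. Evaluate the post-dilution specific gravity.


SG_new = 1 + (SG_old − 1)·V_old/(V_old + V_water)
pts = (1.086 − 1)·1000·24.1/(24.1 + 7.1) = 66.4295
SG_new = 1 + 66.4295/1000

1.0664


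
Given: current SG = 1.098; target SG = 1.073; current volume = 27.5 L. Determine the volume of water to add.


V_water = V·((SG_curr − 1)/(SG_target − 1) − 1)
V_water = 27.5·((1.098 − 1)/(1.073 − 1) − 1)

9.4178 L


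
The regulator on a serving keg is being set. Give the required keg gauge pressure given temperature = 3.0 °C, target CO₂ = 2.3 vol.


psi = vols/(0.01821 + 0.09011·e^(−0.04·T)) − 14.695
psi = 2.3/(0.01821 + 0.09011·e^(−0.04·3.0)) − 14.695

8.7432 psi


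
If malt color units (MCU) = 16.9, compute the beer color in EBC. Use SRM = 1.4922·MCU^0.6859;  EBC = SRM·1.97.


SRM = 1.4922·16.9^0.6859 = 10.3761
EBC = 10.3761·1.97

20.4409 EBC


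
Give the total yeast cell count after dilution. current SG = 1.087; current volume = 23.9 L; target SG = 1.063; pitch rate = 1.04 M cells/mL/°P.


V_w = V·((SG_c−1)/(SG_t−1)−1);  °P = 259 − 259/SG_t;  cells = rate·(V+V_w)·°P
V_w = 23.9·((1.087−1)/(1.063−1)−1) = 9.1048
V_final = 23.9 + 9.1048 = 33.0048
°P = 259 − 259/1.063 = 15.3500
cells = 1.04·33.0048·15.3500

526.8864 billion cells


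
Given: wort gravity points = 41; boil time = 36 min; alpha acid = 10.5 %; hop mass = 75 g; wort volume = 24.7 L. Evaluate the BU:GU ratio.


U = 1.65·0.000125^(GP/1000)·(1−e^(−0.04t))/4.15;  IBU = (α/100)·m·U·1000/V;  BU:GU = IBU/GP
U = 1.65·0.000125^(41/1000)·(1−e^(−0.04·36))/4.15 = 0.2099
IBU = (10.5/100)·75·0.2099·1000/24.7 = 66.9158
BU:GU = 66.9158/41

1.6321


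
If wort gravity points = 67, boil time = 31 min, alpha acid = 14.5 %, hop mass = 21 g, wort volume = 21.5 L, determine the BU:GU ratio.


U = 1.65·0.000125^(GP/1000)·(1−e^(−0.04t))/4.15;  IBU = (α/100)·m·U·1000/V;  BU:GU = IBU/GP
U = 1.65·0.000125^(67/1000)·(1−e^(−0.04·31))/4.15 = 0.1547
IBU = (14.5/100)·21·0.1547·1000/21.5 = 21.9135
BU:GU = 21.9135/67

0.3271


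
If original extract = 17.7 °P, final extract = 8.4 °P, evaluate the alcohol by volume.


SG = 259/(259 − P);  ABV = (OG − FG)·131.25
OG = 259/(259 − 17.7) = 1.0734
FG = 259/(259 − 8.4) = 1.0335
ABV = (1.0734 − 1.0335)·131.25

5.2281 % ABV


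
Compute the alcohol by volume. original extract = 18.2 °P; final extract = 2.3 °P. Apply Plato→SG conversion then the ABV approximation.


SG = 259/(259 − P);  ABV = (OG − FG)·131.25
OG = 259/(259 − 18.2) = 1.0756
FG = 259/(259 − 2.3) = 1.0090
ABV = (1.0756 − 1.0090)·131.25

8.7441 % ABV


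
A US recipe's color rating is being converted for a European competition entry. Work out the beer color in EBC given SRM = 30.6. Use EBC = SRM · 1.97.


EBC = 30.6 · 1.97

60.2820 EBC


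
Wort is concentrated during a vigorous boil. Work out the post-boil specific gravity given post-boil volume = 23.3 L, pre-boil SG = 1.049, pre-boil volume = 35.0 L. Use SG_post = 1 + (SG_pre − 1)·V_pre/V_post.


pts_pre = (1.049 − 1)·1000 = 49.0000
pts_post = 49.0000·35.0/23.3 = 73.6052
SG_post = 1 + 73.6052/1000

1.0736


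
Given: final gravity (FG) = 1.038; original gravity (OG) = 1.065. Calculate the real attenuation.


AA = (OG−FG)/(OG−1)·100;  RA = AA·0.8192
AA = (1.065 − 1.038)/(1.065 − 1)·100 = 41.5385
RA = 41.5385·0.8192

34.0283 %


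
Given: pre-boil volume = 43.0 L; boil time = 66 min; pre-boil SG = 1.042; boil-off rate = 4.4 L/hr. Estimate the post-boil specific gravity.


V_post = V_pre − rate·(t/60);  SG_post = 1 + (SG_pre−1)·V_pre/V_post
V_post = 43.0 − 4.4·(66/60) = 38.1600
SG_post = 1 + (1.042 − 1)·43.0/38.1600

1.0473


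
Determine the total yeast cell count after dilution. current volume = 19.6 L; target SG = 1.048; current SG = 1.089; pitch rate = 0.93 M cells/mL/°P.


V_w = V·((SG_c−1)/(SG_t−1)−1);  °P = 259 − 259/SG_t;  cells = rate·(V+V_w)·°P
V_w = 19.6·((1.089−1)/(1.048−1)−1) = 16.7417
V_final = 19.6 + 16.7417 = 36.3417
°P = 259 − 259/1.048 = 11.8626
cells = 0.93·36.3417·11.8626

400.9290 billion cells


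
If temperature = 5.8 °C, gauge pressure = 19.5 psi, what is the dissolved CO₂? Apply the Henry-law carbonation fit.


vols = (P + 14.695)·(0.01821 + 0.09011·e^(−0.04·T))
vols = (19.5 + 14.695)·(0.01821 + 0.09011·e^(−0.04·5.8))

3.0660 volumes


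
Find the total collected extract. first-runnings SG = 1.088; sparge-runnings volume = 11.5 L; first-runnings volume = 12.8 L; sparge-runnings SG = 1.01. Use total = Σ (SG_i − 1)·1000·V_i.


first = (1.088 − 1)·1000·12.8 = 1126.4000
sparge = (1.01 − 1)·1000·11.5 = 115.0000
total = 1126.4000 + 115.0000

1241.4000 gravity·L


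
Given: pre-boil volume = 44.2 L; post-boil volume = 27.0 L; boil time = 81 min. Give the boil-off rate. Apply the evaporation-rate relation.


rate = (V_pre − V_post) / (t_min/60)
rate = (44.2 − 27.0) / (81/60)

12.7407 L/hr


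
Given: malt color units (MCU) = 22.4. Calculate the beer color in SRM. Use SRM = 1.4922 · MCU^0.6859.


SRM = 1.4922 · 22.4^0.6859

12.5882 SRM


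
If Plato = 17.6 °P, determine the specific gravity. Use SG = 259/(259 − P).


SG = 259/(259 − 17.6)

1.0729


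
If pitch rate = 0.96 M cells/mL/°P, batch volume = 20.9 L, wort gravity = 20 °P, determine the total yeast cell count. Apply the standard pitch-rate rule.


cells (billions) = rate · V_L · °P
cells = 0.96 · 20.9 · 20

401.2800 billion cells


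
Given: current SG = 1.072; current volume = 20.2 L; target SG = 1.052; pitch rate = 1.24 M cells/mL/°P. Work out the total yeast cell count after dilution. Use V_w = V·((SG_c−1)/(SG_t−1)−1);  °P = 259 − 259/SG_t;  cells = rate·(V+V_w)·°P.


V_w = 20.2·((1.072−1)/(1.052−1)−1) = 7.7692
V_final = 20.2 + 7.7692 = 27.9692
°P = 259 − 259/1.052 = 12.8023
cells = 1.24·27.9692·12.8023

444.0068 billion cells


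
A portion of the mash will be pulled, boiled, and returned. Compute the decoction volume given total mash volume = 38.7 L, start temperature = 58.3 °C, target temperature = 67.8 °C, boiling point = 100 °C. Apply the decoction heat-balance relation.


V_dec = V_total·(T_target − T_start)/(T_boil − T_start)
V_dec = 38.7·(67.8 − 58.3)/(100 − 58.3)

8.8165 L


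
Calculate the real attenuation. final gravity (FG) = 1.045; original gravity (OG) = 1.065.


AA = (OG−FG)/(OG−1)·100;  RA = AA·0.8192
AA = (1.065 − 1.045)/(1.065 − 1)·100 = 30.7692
RA = 30.7692·0.8192

25.2062 %


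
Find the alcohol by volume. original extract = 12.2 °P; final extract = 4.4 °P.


SG = 259/(259 − P);  ABV = (OG − FG)·131.25
OG = 259/(259 − 12.2) = 1.0494
FG = 259/(259 − 4.4) = 1.0173
ABV = (1.0494 − 1.0173)·131.25

4.2198 % ABV


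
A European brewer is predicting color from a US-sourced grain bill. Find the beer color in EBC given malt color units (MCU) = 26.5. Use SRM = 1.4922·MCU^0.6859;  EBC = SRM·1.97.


SRM = 1.4922·26.5^0.6859 = 14.1264
EBC = 14.1264·1.97

27.8290 EBC


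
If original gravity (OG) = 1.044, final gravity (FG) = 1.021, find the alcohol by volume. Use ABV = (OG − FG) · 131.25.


ABV = (1.044 − 1.021) · 131.25

3.0188 % ABV


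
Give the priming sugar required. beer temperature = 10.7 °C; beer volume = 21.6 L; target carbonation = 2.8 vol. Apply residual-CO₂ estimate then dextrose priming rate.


residual = 14.695·(0.01821 + 0.09011·e^(−0.04·T));  sugar = (target − residual)·4.0·V
residual = 14.695·(0.01821 + 0.09011·e^(−0.04·10.7)) = 1.1307
sugar = (2.8 − 1.1307)·4.0·21.6

144.2273 g


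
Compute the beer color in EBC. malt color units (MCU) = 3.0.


SRM = 1.4922·MCU^0.6859;  EBC = SRM·1.97
SRM = 1.4922·3.0^0.6859 = 3.1702
EBC = 3.1702·1.97

6.2453 EBC


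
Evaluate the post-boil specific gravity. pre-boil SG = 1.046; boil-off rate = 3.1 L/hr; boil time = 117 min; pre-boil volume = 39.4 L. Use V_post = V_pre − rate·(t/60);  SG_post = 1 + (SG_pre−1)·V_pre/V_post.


V_post = 39.4 − 3.1·(117/60) = 33.3550
SG_post = 1 + (1.046 − 1)·39.4/33.3550

1.0543


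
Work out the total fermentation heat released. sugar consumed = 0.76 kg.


Q = m_sugar · 590 kJ/kg
Q = 0.76 · 590

448.4000 kJ


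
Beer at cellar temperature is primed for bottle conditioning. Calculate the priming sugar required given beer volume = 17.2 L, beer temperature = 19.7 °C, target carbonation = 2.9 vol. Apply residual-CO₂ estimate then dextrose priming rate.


residual = 14.695·(0.01821 + 0.09011·e^(−0.04·T));  sugar = (target − residual)·4.0·V
residual = 14.695·(0.01821 + 0.09011·e^(−0.04·19.7)) = 0.8698
sugar = (2.9 − 0.8698)·4.0·17.2

139.6802 g


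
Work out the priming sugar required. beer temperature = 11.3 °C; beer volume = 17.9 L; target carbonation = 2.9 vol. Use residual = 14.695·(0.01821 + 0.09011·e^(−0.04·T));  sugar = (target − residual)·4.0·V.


residual = 14.695·(0.01821 + 0.09011·e^(−0.04·11.3)) = 1.1102
sugar = (2.9 − 1.1102)·4.0·17.9

128.1472 g


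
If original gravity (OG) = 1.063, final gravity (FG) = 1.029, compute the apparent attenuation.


AA = (OG − FG)/(OG − 1) · 100
AA = (1.063 − 1.029)/(1.063 − 1) · 100

53.9683 %


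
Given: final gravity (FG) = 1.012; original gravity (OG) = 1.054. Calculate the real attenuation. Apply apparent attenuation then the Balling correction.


AA = (OG−FG)/(OG−1)·100;  RA = AA·0.8192
AA = (1.054 − 1.012)/(1.054 − 1)·100 = 77.7778
RA = 77.7778·0.8192

63.7156 %


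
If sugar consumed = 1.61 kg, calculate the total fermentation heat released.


Q = m_sugar · 590 kJ/kg
Q = 1.61 · 590

949.9000 kJ


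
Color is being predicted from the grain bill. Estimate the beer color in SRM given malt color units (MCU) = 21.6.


SRM = 1.4922 · MCU^0.6859
SRM = 1.4922 · 21.6^0.6859

12.2780 SRM


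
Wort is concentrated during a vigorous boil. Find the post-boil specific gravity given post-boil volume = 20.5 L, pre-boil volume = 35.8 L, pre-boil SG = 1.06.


SG_post = 1 + (SG_pre − 1)·V_pre/V_post
pts_pre = (1.06 − 1)·1000 = 60.0000
pts_post = 60.0000·35.8/20.5 = 104.7805
SG_post = 1 + 104.7805/1000

1.1048


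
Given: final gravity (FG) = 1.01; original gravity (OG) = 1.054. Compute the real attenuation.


AA = (OG−FG)/(OG−1)·100;  RA = AA·0.8192
AA = (1.054 − 1.01)/(1.054 − 1)·100 = 81.4815
RA = 81.4815·0.8192

66.7496 %


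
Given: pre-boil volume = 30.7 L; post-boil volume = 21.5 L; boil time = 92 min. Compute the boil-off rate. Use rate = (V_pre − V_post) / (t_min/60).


rate = (30.7 − 21.5) / (92/60)

6.0000 L/hr


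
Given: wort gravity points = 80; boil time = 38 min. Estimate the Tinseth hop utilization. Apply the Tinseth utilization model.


U = 1.65·0.000125^(GP/1000) · (1 − e^(−0.04·t))/4.15
bigness = 1.65·0.000125^(80/1000) = 0.8040
boil_factor = (1 − e^(−0.04·38))/4.15 = 0.1883
U = 0.8040 · 0.1883

0.1514


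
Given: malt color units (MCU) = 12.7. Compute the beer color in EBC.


SRM = 1.4922·MCU^0.6859;  EBC = SRM·1.97
SRM = 1.4922·12.7^0.6859 = 8.5295
EBC = 8.5295·1.97

16.8032 EBC


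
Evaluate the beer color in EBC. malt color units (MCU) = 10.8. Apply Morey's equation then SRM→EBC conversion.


SRM = 1.4922·MCU^0.6859;  EBC = SRM·1.97
SRM = 1.4922·10.8^0.6859 = 7.6322
EBC = 7.6322·1.97

15.0355 EBC


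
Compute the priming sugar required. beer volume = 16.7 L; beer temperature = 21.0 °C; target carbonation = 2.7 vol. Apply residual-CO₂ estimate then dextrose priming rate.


residual = 14.695·(0.01821 + 0.09011·e^(−0.04·T));  sugar = (target − residual)·4.0·V
residual = 14.695·(0.01821 + 0.09011·e^(−0.04·21.0)) = 0.8393
sugar = (2.7 − 0.8393)·4.0·16.7

124.2979 g


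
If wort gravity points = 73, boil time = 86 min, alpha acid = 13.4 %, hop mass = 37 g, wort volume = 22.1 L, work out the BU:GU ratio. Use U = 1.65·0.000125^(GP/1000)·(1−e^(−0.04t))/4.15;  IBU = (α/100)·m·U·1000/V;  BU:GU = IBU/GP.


U = 1.65·0.000125^(73/1000)·(1−e^(−0.04·86))/4.15 = 0.1997
IBU = (13.4/100)·37·0.1997·1000/22.1 = 44.7993
BU:GU = 44.7993/73

0.6137


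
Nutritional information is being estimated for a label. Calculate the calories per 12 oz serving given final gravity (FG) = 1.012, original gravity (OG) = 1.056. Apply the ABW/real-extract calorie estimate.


ABW = (OG−FG)·131.25·0.79/FG;  °P = 259 − 259/SG (for OG→OE and FG→AE);  RE = 0.1808·OE + 0.8192·AE;  Cal = (6.9·ABW + 4·(RE−0.1))·FG·3.55
ABW = (1.056 − 1.012)·131.25·0.79/1.012 = 4.5082
OE = 259 − 259/1.056 = 13.7348 °P
AE = 259 − 259/1.012 = 3.0711 °P
RE = 0.1808·13.7348 + 0.8192·3.0711 = 4.9991 °P
Cal = (6.9·4.5082 + 4·(4.9991−0.1))·1.012·3.55

182.1550 kcal


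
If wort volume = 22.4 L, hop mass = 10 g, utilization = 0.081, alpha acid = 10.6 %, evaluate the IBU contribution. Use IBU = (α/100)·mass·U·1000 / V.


IBU = (10.6/100)·10·0.081·1000 / 22.4

3.8330 IBU


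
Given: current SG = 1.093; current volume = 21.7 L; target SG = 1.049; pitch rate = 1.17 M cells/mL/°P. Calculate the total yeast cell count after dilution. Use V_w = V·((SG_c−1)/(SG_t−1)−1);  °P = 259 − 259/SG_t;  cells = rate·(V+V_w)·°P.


V_w = 21.7·((1.093−1)/(1.049−1)−1) = 19.4857
V_final = 21.7 + 19.4857 = 41.1857
°P = 259 − 259/1.049 = 12.0982
cells = 1.17·41.1857·12.0982

582.9789 billion cells


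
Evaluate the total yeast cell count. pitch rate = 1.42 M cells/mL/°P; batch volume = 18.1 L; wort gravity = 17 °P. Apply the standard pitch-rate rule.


cells (billions) = rate · V_L · °P
cells = 1.42 · 18.1 · 17

436.9340 billion cells


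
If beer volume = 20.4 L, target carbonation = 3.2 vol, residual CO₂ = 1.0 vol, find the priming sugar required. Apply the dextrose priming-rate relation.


sugar = (target − residual)·4.0·V
sugar = (3.2 − 1.0)·4.0·20.4

179.5200 g


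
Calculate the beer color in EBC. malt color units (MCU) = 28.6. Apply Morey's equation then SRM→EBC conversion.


SRM = 1.4922·MCU^0.6859;  EBC = SRM·1.97
SRM = 1.4922·28.6^0.6859 = 14.8850
EBC = 14.8850·1.97

29.3234 EBC


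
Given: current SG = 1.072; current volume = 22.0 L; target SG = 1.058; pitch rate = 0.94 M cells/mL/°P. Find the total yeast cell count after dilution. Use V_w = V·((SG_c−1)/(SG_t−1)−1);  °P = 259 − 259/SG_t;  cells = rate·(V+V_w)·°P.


V_w = 22.0·((1.072−1)/(1.058−1)−1) = 5.3103
V_final = 22.0 + 5.3103 = 27.3103
°P = 259 − 259/1.058 = 14.1985
cells = 0.94·27.3103·14.1985

364.4997 billion cells


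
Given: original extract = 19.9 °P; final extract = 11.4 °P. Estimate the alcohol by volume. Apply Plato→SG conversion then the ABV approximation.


SG = 259/(259 − P);  ABV = (OG − FG)·131.25
OG = 259/(259 − 19.9) = 1.0832
FG = 259/(259 − 11.4) = 1.0460
ABV = (1.0832 − 1.0460)·131.25

4.8808 % ABV


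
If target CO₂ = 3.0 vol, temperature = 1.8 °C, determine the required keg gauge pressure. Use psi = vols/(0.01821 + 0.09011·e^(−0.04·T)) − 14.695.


psi = 3.0/(0.01821 + 0.09011·e^(−0.04·1.8)) − 14.695

14.6994 psi


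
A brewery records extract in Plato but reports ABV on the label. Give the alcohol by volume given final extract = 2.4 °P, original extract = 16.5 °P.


SG = 259/(259 − P);  ABV = (OG − FG)·131.25
OG = 259/(259 − 16.5) = 1.0680
FG = 259/(259 − 2.4) = 1.0094
ABV = (1.0680 − 1.0094)·131.25

7.7028 % ABV


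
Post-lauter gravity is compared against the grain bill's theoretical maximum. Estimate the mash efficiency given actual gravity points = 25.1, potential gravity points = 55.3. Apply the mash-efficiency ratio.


efficiency = actual / potential × 100
efficiency = 25.1 / 55.3 × 100

45.3888 %


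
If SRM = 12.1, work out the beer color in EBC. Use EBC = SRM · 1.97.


EBC = 12.1 · 1.97

23.8370 EBC


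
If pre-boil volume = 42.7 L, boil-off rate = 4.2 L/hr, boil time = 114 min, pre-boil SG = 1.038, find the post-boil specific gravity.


V_post = V_pre − rate·(t/60);  SG_post = 1 + (SG_pre−1)·V_pre/V_post
V_post = 42.7 − 4.2·(114/60) = 34.7200
SG_post = 1 + (1.038 − 1)·42.7/34.7200

1.0467


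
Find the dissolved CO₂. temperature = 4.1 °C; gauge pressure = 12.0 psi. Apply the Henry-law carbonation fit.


vols = (P + 14.695)·(0.01821 + 0.09011·e^(−0.04·T))
vols = (12.0 + 14.695)·(0.01821 + 0.09011·e^(−0.04·4.1))

2.5278 volumes


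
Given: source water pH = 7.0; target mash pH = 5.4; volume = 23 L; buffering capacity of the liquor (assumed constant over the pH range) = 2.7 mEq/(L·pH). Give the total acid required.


acid = buffering capacity · (pH_source − pH_target) · V
acid = 2.7 · (7.0 − 5.4) · 23

99.3600 mEq


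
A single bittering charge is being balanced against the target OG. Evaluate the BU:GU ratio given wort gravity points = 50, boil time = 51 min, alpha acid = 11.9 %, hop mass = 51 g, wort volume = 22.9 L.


U = 1.65·0.000125^(GP/1000)·(1−e^(−0.04t))/4.15;  IBU = (α/100)·m·U·1000/V;  BU:GU = IBU/GP
U = 1.65·0.000125^(50/1000)·(1−e^(−0.04·51))/4.15 = 0.2207
IBU = (11.9/100)·51·0.2207·1000/22.9 = 58.4882
BU:GU = 58.4882/50

1.1698


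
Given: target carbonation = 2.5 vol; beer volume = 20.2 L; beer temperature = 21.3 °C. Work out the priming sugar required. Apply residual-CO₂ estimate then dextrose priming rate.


residual = 14.695·(0.01821 + 0.09011·e^(−0.04·T));  sugar = (target − residual)·4.0·V
residual = 14.695·(0.01821 + 0.09011·e^(−0.04·21.3)) = 0.8324
sugar = (2.5 − 0.8324)·4.0·20.2

134.7394 g


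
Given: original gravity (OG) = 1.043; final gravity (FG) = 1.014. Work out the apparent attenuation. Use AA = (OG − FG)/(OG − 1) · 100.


AA = (1.043 − 1.014)/(1.043 − 1) · 100

67.4419 %


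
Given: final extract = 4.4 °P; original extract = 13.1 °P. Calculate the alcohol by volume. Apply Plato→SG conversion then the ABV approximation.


SG = 259/(259 − P);  ABV = (OG − FG)·131.25
OG = 259/(259 − 13.1) = 1.0533
FG = 259/(259 − 4.4) = 1.0173
ABV = (1.0533 − 1.0173)·131.25

4.7239 % ABV


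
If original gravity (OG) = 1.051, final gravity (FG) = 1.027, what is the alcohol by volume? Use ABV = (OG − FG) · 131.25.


ABV = (1.051 − 1.027) · 131.25

3.1500 % ABV


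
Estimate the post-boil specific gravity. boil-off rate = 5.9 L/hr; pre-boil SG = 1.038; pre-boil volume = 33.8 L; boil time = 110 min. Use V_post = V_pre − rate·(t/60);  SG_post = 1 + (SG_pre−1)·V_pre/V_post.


V_post = 33.8 − 5.9·(110/60) = 22.9833
SG_post = 1 + (1.038 − 1)·33.8/22.9833

1.0559


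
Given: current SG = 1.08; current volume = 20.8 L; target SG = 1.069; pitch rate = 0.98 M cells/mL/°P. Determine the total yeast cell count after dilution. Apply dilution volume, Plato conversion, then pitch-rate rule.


V_w = V·((SG_c−1)/(SG_t−1)−1);  °P = 259 − 259/SG_t;  cells = rate·(V+V_w)·°P
V_w = 20.8·((1.08−1)/(1.069−1)−1) = 3.3159
V_final = 20.8 + 3.3159 = 24.1159
°P = 259 − 259/1.069 = 16.7175
cells = 0.98·24.1159·16.7175

395.0949 billion cells


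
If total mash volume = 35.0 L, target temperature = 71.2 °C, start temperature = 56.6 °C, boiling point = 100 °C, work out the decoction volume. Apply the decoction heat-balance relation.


V_dec = V_total·(T_target − T_start)/(T_boil − T_start)
V_dec = 35.0·(71.2 − 56.6)/(100 − 56.6)

11.7742 L


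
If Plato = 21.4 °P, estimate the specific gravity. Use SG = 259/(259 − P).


SG = 259/(259 − 21.4)

1.0901


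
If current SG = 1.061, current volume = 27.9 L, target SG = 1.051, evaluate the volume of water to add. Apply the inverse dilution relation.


V_water = V·((SG_curr − 1)/(SG_target − 1) − 1)
V_water = 27.9·((1.061 − 1)/(1.051 − 1) − 1)

5.4706 L


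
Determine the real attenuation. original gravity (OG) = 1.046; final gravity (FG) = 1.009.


AA = (OG−FG)/(OG−1)·100;  RA = AA·0.8192
AA = (1.046 − 1.009)/(1.046 − 1)·100 = 80.4348
RA = 80.4348·0.8192

65.8922 %


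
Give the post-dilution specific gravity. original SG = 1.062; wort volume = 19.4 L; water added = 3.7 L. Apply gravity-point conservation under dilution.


SG_new = 1 + (SG_old − 1)·V_old/(V_old + V_water)
pts = (1.062 − 1)·1000·19.4/(19.4 + 3.7) = 52.0693
SG_new = 1 + 52.0693/1000

1.0521


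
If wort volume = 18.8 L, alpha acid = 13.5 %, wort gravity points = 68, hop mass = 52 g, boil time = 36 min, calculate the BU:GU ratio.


U = 1.65·0.000125^(GP/1000)·(1−e^(−0.04t))/4.15;  IBU = (α/100)·m·U·1000/V;  BU:GU = IBU/GP
U = 1.65·0.000125^(68/1000)·(1−e^(−0.04·36))/4.15 = 0.1647
IBU = (13.5/100)·52·0.1647·1000/18.8 = 61.4852
BU:GU = 61.4852/68

0.9042


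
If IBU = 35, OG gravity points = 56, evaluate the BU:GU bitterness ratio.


BU:GU = IBU / OG_points
BU:GU = 35 / 56

0.6250


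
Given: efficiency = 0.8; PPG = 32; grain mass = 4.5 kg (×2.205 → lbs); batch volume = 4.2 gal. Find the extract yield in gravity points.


points = lbs × PPG × eff / vol
lbs = 4.5 × 2.205 = 9.9225
points = 9.9225 × 32 × 0.8 / 4.2

60.4800 points


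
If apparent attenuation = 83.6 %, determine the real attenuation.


RA = AA · 0.8192
RA = 83.6 · 0.8192

68.4851 %


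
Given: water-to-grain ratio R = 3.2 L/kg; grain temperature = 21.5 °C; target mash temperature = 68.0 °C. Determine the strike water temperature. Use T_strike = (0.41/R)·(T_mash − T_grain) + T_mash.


T_strike = (0.41/3.2)·(68.0 − 21.5) + 68.0

73.9578 °C


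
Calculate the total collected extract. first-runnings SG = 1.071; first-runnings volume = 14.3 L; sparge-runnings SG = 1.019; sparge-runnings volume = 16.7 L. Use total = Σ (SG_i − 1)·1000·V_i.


first = (1.071 − 1)·1000·14.3 = 1015.3000
sparge = (1.019 − 1)·1000·16.7 = 317.3000
total = 1015.3000 + 317.3000

1332.6000 gravity·L


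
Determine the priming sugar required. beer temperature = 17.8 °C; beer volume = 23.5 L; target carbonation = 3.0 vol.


residual = 14.695·(0.01821 + 0.09011·e^(−0.04·T));  sugar = (target − residual)·4.0·V
residual = 14.695·(0.01821 + 0.09011·e^(−0.04·17.8)) = 0.9173
sugar = (3.0 − 0.9173)·4.0·23.5

195.7725 g


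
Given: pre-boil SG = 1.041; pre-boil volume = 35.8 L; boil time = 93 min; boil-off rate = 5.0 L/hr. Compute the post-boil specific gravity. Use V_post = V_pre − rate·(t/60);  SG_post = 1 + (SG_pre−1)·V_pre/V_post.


V_post = 35.8 − 5.0·(93/60) = 28.0500
SG_post = 1 + (1.041 − 1)·35.8/28.0500

1.0523


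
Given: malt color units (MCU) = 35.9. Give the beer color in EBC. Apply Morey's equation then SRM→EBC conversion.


SRM = 1.4922·MCU^0.6859;  EBC = SRM·1.97
SRM = 1.4922·35.9^0.6859 = 17.3967
EBC = 17.3967·1.97

34.2715 EBC


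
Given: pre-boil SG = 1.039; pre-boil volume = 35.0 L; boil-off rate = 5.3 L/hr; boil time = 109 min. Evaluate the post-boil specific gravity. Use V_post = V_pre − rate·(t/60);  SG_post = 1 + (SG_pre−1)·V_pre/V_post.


V_post = 35.0 − 5.3·(109/60) = 25.3717
SG_post = 1 + (1.039 − 1)·35.0/25.3717

1.0538


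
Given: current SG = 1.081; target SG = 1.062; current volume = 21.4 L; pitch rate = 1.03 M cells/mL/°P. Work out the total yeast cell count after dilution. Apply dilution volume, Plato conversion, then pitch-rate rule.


V_w = V·((SG_c−1)/(SG_t−1)−1);  °P = 259 − 259/SG_t;  cells = rate·(V+V_w)·°P
V_w = 21.4·((1.081−1)/(1.062−1)−1) = 6.5581
V_final = 21.4 + 6.5581 = 27.9581
°P = 259 − 259/1.062 = 15.1205
cells = 1.03·27.9581·15.1205

435.4229 billion cells


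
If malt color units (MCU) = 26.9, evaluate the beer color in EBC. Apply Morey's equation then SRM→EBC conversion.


SRM = 1.4922·MCU^0.6859;  EBC = SRM·1.97
SRM = 1.4922·26.9^0.6859 = 14.2723
EBC = 14.2723·1.97

28.1164 EBC
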